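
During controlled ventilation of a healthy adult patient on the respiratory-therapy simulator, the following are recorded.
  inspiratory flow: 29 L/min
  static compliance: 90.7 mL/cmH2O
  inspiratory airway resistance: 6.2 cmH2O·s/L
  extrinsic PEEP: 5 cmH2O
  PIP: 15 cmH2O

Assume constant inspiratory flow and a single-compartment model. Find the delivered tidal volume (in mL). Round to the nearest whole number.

635

Flow: 29 L/min ÷ 60 = 0.4833 L/s.
Equation of motion (constant flow): PIP = Vt/C + R·V̇ + PEEP.
Vt/C = PIP − R·V̇ − PEEP = 15 − 2.996 − 5 = 7.004 cmH2O.
Vt = C × 7.004 = 90.7 × 7.004 = 635.26 mL.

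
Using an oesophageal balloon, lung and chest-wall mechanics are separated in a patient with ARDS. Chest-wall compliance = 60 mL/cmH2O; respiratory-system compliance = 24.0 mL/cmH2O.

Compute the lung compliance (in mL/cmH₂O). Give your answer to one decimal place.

40.0

1/CL = 1/Crs − 1/Ccw.
1/CL = 1/24.0 − 1/60 = 0.025.
CL = 40.0 mL/cmH2O.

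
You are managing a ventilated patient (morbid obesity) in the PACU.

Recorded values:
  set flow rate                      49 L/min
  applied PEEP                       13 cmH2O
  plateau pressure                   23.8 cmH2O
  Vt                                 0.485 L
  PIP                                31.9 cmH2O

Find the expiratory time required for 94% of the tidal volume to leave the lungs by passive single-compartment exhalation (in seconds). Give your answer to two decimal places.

Flow: 49 L/min ÷ 60 = 0.8167 L/s.
R = (PIP − Pplat)/V̇ = (31.9 − 23.8) / 0.8167 = 8.1/0.8167 = 9.918 cmH2O·s/L.
C = Vt/(Pplat − PEEP) = 485.0 / (23.8 − 13) = 485.0/10.8 = 44.907 mL/cmH2O.
τ = R × C = 9.918 × 0.04491 L/cmH2O = 0.4454 s.
t = −τ·ln(1 − 0.94) = −0.4454·ln(0.06) = 1.253 s.

1.25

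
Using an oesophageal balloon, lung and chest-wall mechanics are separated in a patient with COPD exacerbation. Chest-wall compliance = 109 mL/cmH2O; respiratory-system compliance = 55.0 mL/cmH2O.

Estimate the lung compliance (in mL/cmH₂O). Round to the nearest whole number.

111

1/CL = 1/Crs − 1/Ccw.
1/CL = 1/55.0 − 1/109 = 0.009008.
CL = 111.01 mL/cmH2O.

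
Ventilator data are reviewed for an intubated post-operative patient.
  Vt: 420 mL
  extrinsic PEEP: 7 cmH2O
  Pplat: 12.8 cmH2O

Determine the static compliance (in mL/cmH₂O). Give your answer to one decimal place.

72.4

Cstat = Vt / (Pplat − PEEP) = 420 / (12.8 − 7) = 420 / 5.8 = 72.414 mL/cmH2O.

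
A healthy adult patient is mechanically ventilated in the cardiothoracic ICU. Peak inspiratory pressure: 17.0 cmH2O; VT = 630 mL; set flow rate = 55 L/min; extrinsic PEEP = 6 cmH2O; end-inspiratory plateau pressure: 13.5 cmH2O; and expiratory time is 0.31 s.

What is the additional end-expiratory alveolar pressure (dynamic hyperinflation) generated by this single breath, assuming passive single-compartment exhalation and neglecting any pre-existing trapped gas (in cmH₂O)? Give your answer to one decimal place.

2.9

Flow: 55 L/min ÷ 60 = 0.9167 L/s.
R = (PIP − Pplat)/V̇ = (17.0 − 13.5) / 0.9167 = 3.5/0.9167 = 3.818 cmH2O·s/L.
C = Vt/(Pplat − PEEP) = 630.0 / (13.5 − 6) = 630.0/7.5 = 84.0 mL/cmH2O.
τ = R × C = 3.818 × 0.084 L/cmH2O = 0.3207 s.
Fraction remaining = e^(−Te/τ) = e^(−0.31/0.3207) = 0.3804; trapped volume = 630.0 × 0.3804 = 239.65 mL.
Additional alveolar pressure from trapping ≈ V_trapped / C = 239.65 / 84.0 = 2.853 cmH2O.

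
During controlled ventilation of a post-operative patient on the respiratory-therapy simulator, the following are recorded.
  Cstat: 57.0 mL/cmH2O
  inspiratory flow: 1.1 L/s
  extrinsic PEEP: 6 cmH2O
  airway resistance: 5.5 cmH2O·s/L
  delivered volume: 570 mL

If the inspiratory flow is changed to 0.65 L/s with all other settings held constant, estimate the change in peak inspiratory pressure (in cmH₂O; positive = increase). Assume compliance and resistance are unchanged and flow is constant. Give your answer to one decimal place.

PIP = Vt/C + R·V̇ + PEEP (constant-flow equation of motion).
Only the resistive term changes: ΔPIP = R × ΔV̇ = 5.5 × (0.65 − 1.1) = 5.5 × -0.45 = -2.475 cmH2O.

-2.5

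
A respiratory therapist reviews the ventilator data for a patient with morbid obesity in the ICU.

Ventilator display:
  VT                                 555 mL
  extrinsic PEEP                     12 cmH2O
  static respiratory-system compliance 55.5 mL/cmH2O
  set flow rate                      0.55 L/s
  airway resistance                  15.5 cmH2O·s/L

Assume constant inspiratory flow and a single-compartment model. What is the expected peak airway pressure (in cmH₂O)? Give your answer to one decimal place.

Equation of motion (constant flow): PIP = Vt/C + R·V̇ + PEEP.
PIP = 555/55.5 + 15.5×0.55 + 12 = 10.0 + 8.525 + 12 = 30.525 cmH2O.

30.5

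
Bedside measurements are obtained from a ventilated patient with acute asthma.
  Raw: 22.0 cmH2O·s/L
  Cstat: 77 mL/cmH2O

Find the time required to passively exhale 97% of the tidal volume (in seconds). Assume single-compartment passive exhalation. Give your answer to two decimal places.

τ = R × C = 22.0 × 77 mL/cmH2O = 22.0 × 0.077 L/cmH2O = 1.694 s.
Exhaled fraction f = 1 − e^(−t/τ) → t = −τ·ln(1 − f) = −1.694·ln(0.03) = 5.94 s.

5.94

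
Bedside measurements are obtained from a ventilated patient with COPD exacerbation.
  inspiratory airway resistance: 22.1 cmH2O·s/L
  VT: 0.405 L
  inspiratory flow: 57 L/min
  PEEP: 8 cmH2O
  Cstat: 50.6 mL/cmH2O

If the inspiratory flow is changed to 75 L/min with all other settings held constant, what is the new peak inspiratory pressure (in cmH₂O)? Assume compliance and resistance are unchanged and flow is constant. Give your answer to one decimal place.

Flow: 57 L/min ÷ 60 = 0.95 L/s.
New flow: 75 L/min ÷ 60 = 1.25 L/s.
PIP = Vt/C + R·V̇ + PEEP (constant-flow equation of motion).
Only the resistive term changes: ΔPIP = R × ΔV̇ = 22.1 × (1.25 − 0.95) = 22.1 × 0.3 = 6.63 cmH2O.
Original PIP = 405/50.6 + 22.1×0.95 + 8 = 36.999 cmH2O; new PIP = 36.999 + (6.63) = 43.629 cmH2O.

43.6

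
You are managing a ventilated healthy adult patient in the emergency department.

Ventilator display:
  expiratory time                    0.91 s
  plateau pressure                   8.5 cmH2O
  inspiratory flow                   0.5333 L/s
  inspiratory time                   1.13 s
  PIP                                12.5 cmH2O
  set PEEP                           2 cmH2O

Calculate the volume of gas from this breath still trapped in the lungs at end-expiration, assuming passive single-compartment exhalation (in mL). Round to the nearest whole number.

Vt = flow × Ti = 0.5333 L/s × 1.13 s × 1000 mL/L = 602.63 mL.
R = (PIP − Pplat)/V̇ = (12.5 − 8.5) / 0.5333 = 4.0/0.5333 = 7.5 cmH2O·s/L.
C = Vt/(Pplat − PEEP) = 602.63 / (8.5 − 2) = 602.63/6.5 = 92.712 mL/cmH2O.
τ = R × C = 7.5 × 0.09271 L/cmH2O = 0.6953 s.
Fraction remaining = e^(−Te/τ) = e^(−0.91/0.6953) = 0.2701.
Trapped volume = 602.63 × 0.2701 = 162.77 mL.

163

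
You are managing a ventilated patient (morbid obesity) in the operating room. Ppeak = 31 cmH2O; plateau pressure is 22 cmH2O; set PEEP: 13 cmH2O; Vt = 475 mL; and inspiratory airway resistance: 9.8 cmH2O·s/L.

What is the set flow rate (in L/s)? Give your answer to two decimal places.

0.92

flow = (PIP − Pplat) / Raw = 9.0 / 9.8 = 0.9184 L/s.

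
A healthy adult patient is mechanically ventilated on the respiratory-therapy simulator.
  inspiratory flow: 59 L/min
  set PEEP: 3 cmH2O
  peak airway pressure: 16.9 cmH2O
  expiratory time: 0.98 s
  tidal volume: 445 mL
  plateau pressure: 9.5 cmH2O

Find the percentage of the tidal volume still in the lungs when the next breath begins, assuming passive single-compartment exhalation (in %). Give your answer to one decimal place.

Flow: 59 L/min ÷ 60 = 0.9833 L/s.
R = (PIP − Pplat)/V̇ = (16.9 − 9.5) / 0.9833 = 7.4/0.9833 = 7.526 cmH2O·s/L.
C = Vt/(Pplat − PEEP) = 445.0 / (9.5 − 3) = 445.0/6.5 = 68.462 mL/cmH2O.
τ = R × C = 7.526 × 0.06846 L/cmH2O = 0.5152 s.
Fraction remaining at end-expiration = e^(−Te/τ) = e^(−0.98/0.5152) = 0.1492 → 14.92%.

14.9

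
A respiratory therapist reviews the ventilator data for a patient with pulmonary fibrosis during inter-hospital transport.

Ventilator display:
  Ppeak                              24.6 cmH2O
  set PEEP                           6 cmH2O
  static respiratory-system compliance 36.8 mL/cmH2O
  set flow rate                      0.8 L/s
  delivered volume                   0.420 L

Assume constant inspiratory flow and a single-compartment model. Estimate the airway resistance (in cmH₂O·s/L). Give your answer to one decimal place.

9.0

Equation of motion (constant flow): PIP = Vt/C + R·V̇ + PEEP.
R·V̇ = PIP − Vt/C − PEEP = 24.6 − 420/36.8 − 6 = 24.6 − 11.413 − 6 = 7.187 cmH2O.
R = 7.187 / 0.8 = 8.984 cmH2O·s/L.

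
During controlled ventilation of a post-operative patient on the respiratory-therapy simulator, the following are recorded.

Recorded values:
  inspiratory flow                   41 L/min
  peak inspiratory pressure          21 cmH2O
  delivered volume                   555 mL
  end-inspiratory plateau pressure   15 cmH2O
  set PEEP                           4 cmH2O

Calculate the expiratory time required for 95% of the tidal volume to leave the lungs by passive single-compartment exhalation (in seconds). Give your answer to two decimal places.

1.33

Flow: 41 L/min ÷ 60 = 0.6833 L/s.
R = (PIP − Pplat)/V̇ = (21 − 15) / 0.6833 = 6.0/0.6833 = 8.781 cmH2O·s/L.
C = Vt/(Pplat − PEEP) = 555.0 / (15 − 4) = 555.0/11.0 = 50.455 mL/cmH2O.
τ = R × C = 8.781 × 0.05046 L/cmH2O = 0.4431 s.
t = −τ·ln(1 − 0.95) = −0.4431·ln(0.05) = 1.327 s.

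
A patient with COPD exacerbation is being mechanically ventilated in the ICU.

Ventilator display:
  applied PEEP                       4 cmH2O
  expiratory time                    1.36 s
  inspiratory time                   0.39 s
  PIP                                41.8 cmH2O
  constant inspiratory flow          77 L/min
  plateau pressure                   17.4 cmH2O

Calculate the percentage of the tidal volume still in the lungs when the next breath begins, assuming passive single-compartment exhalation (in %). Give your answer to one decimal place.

14.7

Flow: 77 L/min ÷ 60 = 1.2833 L/s.
Vt = flow × Ti = 1.2833 L/s × 0.39 s × 1000 mL/L = 500.49 mL.
R = (PIP − Pplat)/V̇ = (41.8 − 17.4) / 1.2833 = 24.4/1.2833 = 19.013 cmH2O·s/L.
C = Vt/(Pplat − PEEP) = 500.49 / (17.4 − 4) = 500.49/13.4 = 37.35 mL/cmH2O.
τ = R × C = 19.013 × 0.03735 L/cmH2O = 0.7101 s.
Fraction remaining at end-expiration = e^(−Te/τ) = e^(−1.36/0.7101) = 0.1473 → 14.73%.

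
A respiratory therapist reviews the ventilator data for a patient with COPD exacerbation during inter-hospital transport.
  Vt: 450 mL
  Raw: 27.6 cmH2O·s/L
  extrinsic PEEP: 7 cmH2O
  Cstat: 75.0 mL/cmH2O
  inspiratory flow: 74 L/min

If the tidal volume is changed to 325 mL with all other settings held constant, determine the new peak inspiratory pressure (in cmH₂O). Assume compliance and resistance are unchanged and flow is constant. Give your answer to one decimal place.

45.4

Flow: 74 L/min ÷ 60 = 1.2333 L/s.
PIP = Vt/C + R·V̇ + PEEP (constant-flow equation of motion).
Only the elastic term changes: ΔPIP = ΔVt / C = (325 − 450) / 75.0 = -1.667 cmH2O.
Original PIP = 450/75.0 + 27.6×1.2333 + 7 = 47.039 cmH2O; new PIP = 47.039 + (-1.667) = 45.372 cmH2O.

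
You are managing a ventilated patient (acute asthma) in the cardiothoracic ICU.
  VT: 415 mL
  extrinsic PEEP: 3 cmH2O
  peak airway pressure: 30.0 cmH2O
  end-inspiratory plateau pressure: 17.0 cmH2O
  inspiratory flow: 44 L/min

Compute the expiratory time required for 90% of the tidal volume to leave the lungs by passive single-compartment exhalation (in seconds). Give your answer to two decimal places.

Flow: 44 L/min ÷ 60 = 0.7333 L/s.
R = (PIP − Pplat)/V̇ = (30.0 − 17.0) / 0.7333 = 13.0/0.7333 = 17.728 cmH2O·s/L.
C = Vt/(Pplat − PEEP) = 415.0 / (17.0 − 3) = 415.0/14.0 = 29.643 mL/cmH2O.
τ = R × C = 17.728 × 0.02964 L/cmH2O = 0.5255 s.
t = −τ·ln(1 − 0.90) = −0.5255·ln(0.1) = 1.21 s.

1.21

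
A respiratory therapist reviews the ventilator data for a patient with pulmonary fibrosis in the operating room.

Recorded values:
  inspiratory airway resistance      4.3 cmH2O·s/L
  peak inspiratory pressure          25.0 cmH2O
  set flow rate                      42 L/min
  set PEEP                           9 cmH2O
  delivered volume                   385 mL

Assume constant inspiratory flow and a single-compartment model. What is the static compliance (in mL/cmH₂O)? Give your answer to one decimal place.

Flow: 42 L/min ÷ 60 = 0.7 L/s.
Equation of motion (constant flow): PIP = Vt/C + R·V̇ + PEEP.
Vt/C = PIP − R·V̇ − PEEP = 25.0 − 4.3×0.7 − 9 = 25.0 − 3.01 − 9 = 12.99 cmH2O.
C = Vt / 12.99 = 385 / 12.99 = 29.638 mL/cmH2O.

29.6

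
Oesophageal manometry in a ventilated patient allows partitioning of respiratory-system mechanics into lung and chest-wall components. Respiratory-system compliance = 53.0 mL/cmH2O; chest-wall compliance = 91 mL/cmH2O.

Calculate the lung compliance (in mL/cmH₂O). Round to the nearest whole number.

1/CL = 1/Crs − 1/Ccw.
1/CL = 1/53.0 − 1/91 = 0.007879.
CL = 126.92 mL/cmH2O.

127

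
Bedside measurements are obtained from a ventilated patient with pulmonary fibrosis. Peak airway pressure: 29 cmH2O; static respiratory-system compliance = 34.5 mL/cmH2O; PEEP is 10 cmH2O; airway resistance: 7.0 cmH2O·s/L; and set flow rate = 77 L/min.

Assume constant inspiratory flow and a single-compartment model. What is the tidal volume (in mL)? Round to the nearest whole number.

Flow: 77 L/min ÷ 60 = 1.2833 L/s.
Equation of motion (constant flow): PIP = Vt/C + R·V̇ + PEEP.
Vt/C = PIP − R·V̇ − PEEP = 29 − 8.983 − 10 = 10.017 cmH2O.
Vt = C × 10.017 = 34.5 × 10.017 = 345.59 mL.

346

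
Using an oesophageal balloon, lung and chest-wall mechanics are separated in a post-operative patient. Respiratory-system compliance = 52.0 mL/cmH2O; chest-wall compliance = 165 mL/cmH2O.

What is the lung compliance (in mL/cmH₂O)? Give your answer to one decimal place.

75.9

1/CL = 1/Crs − 1/Ccw.
1/CL = 1/52.0 − 1/165 = 0.01317.
CL = 75.93 mL/cmH2O.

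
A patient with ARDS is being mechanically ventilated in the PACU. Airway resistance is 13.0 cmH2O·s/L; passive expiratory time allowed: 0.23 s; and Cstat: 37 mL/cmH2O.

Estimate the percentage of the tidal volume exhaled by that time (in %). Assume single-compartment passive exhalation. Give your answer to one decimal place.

τ = R × C = 13.0 × 37 mL/cmH2O = 13.0 × 0.037 L/cmH2O = 0.481 s.
Passive exhalation: V(t)/V₀ = e^(−t/τ) = e^(−0.23/0.481) = 0.6199.
Fraction exhaled = 1 − 0.6199 = 0.3801 → 38.01%.

38.0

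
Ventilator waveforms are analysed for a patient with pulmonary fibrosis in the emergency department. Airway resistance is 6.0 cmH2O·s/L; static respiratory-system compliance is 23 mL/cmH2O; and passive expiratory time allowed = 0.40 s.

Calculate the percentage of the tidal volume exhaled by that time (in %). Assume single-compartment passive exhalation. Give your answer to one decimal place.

τ = R × C = 6.0 × 23 mL/cmH2O = 6.0 × 0.023 L/cmH2O = 0.138 s.
Passive exhalation: V(t)/V₀ = e^(−t/τ) = e^(−0.40/0.138) = 0.0551.
Fraction exhaled = 1 − 0.0551 = 0.9449 → 94.49%.

94.5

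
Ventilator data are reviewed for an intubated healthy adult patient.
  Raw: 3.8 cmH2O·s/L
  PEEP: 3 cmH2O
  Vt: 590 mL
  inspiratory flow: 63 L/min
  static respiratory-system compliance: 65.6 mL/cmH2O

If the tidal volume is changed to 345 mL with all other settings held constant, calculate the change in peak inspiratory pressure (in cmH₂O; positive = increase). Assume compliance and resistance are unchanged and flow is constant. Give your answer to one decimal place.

-3.7

PIP = Vt/C + R·V̇ + PEEP (constant-flow equation of motion).
Only the elastic term changes: ΔPIP = ΔVt / C = (345 − 590) / 65.6 = -3.735 cmH2O.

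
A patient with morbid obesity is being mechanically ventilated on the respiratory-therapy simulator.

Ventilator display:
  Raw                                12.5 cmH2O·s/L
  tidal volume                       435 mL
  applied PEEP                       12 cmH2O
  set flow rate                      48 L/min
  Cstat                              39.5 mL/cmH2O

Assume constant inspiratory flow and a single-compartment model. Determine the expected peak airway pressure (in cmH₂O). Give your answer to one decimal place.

33.0

Flow: 48 L/min ÷ 60 = 0.8 L/s.
Equation of motion (constant flow): PIP = Vt/C + R·V̇ + PEEP.
PIP = 435/39.5 + 12.5×0.8 + 12 = 11.013 + 10.0 + 12 = 33.013 cmH2O.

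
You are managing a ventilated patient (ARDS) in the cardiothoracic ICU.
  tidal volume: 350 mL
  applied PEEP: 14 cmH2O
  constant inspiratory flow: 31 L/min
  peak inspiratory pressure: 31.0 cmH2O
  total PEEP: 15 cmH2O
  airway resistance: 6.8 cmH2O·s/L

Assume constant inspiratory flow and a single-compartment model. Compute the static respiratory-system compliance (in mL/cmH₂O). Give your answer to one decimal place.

28.0

Flow: 31 L/min ÷ 60 = 0.5167 L/s.
Total PEEP = 15 cmH2O (set 14 + intrinsic 1); this is the baseline alveolar pressure.
Equation of motion (constant flow): PIP = Vt/C + R·V̇ + PEEP.
Vt/C = PIP − R·V̇ − PEEP = 31.0 − 6.8×0.5167 − 15 = 31.0 − 3.514 − 15 = 12.486 cmH2O.
C = Vt / 12.486 = 350 / 12.486 = 28.031 mL/cmH2O.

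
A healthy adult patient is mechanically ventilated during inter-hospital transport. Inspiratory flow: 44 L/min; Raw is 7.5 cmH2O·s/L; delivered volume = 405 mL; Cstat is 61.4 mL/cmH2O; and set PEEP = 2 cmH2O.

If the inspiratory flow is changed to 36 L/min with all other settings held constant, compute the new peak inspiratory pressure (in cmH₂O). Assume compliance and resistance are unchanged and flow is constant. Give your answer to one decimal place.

Flow: 44 L/min ÷ 60 = 0.7333 L/s.
New flow: 36 L/min ÷ 60 = 0.6 L/s.
PIP = Vt/C + R·V̇ + PEEP (constant-flow equation of motion).
Only the resistive term changes: ΔPIP = R × ΔV̇ = 7.5 × (0.6 − 0.7333) = 7.5 × -0.1333 = -0.9998 cmH2O.
Original PIP = 405/61.4 + 7.5×0.7333 + 2 = 14.096 cmH2O; new PIP = 14.096 + (-0.9998) = 13.096 cmH2O.

13.1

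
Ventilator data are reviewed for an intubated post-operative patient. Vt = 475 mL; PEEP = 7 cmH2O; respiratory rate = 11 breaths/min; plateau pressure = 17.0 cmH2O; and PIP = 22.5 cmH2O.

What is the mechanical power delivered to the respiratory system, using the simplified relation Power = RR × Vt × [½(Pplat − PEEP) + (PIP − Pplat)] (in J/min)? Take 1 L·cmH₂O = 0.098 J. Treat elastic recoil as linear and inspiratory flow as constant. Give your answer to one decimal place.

5.4

Per-breath work = Vt × [½(Pplat−PEEP) + (PIP−Pplat)] = 0.475 × [0.5×10.0 + 5.5] = 0.475 × 10.5 = 4.988 L·cmH2O.
Power = 11 × 4.988 = 54.868 L·cmH2O/min.
× 0.098 J/(L·cmH2O) → 5.377 J/min.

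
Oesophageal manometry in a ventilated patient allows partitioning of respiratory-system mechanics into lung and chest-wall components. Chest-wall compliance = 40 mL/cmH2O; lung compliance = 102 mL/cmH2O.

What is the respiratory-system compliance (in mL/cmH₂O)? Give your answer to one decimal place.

Lung and chest wall are elastances in series: 1/Crs = 1/CL + 1/Ccw.
1/Crs = 1/102 + 1/40 = 0.0348.
Crs = 28.736 mL/cmH2O.

28.7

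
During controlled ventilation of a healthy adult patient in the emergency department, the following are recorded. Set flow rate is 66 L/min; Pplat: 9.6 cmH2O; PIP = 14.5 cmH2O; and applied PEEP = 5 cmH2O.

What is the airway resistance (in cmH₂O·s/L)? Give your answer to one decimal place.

Flow: 66 L/min ÷ 60 = 1.1 L/s.
Raw = (PIP − Pplat) / flow = (14.5 − 9.6) / 1.1 = 4.9 / 1.1 = 4.455 cmH2O·s/L.

4.5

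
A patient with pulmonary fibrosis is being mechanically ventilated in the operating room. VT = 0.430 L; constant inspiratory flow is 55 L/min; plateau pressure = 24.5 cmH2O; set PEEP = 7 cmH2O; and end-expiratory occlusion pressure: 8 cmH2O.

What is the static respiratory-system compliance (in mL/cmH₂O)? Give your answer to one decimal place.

End-expiratory occlusion gives total PEEP = 8 cmH2O (intrinsic PEEP = 8 − 7 = 1). Use total PEEP for the elastic gradient.
Cstat = Vt / (Pplat − PEEPtotal) = 430 / (24.5 − 8) = 430 / 16.5 = 26.061 mL/cmH2O.

26.1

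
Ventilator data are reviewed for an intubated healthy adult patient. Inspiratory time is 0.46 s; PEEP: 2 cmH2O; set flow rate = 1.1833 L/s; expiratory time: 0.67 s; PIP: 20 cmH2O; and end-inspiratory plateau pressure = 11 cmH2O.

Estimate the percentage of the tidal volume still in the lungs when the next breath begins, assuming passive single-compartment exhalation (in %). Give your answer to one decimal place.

23.3

Vt = flow × Ti = 1.1833 L/s × 0.46 s × 1000 mL/L = 544.32 mL.
R = (PIP − Pplat)/V̇ = (20 − 11) / 1.1833 = 9.0/1.1833 = 7.606 cmH2O·s/L.
C = Vt/(Pplat − PEEP) = 544.32 / (11 − 2) = 544.32/9.0 = 60.48 mL/cmH2O.
τ = R × C = 7.606 × 0.06048 L/cmH2O = 0.46 s.
Fraction remaining at end-expiration = e^(−Te/τ) = e^(−0.67/0.46) = 0.233 → 23.3%.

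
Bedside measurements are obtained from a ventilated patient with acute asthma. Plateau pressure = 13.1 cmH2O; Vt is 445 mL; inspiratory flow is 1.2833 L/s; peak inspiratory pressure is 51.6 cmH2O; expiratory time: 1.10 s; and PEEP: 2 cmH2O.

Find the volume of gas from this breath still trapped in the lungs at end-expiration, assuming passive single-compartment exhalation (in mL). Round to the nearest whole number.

R = (PIP − Pplat)/V̇ = (51.6 − 13.1) / 1.2833 = 38.5/1.2833 = 30.001 cmH2O·s/L.
C = Vt/(Pplat − PEEP) = 445.0 / (13.1 − 2) = 445.0/11.1 = 40.09 mL/cmH2O.
τ = R × C = 30.001 × 0.04009 L/cmH2O = 1.203 s.
Fraction remaining = e^(−Te/τ) = e^(−1.10/1.203) = 0.4008.
Trapped volume = 445.0 × 0.4008 = 178.36 mL.

178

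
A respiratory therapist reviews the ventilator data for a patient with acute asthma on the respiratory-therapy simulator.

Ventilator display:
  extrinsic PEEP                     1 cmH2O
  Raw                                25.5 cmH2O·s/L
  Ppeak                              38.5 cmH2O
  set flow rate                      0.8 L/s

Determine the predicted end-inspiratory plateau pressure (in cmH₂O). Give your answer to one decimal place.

Pplat = PIP − Raw × flow = 38.5 − 25.5 × 0.8 = 38.5 − 20.4 = 18.1 cmH2O.

18.1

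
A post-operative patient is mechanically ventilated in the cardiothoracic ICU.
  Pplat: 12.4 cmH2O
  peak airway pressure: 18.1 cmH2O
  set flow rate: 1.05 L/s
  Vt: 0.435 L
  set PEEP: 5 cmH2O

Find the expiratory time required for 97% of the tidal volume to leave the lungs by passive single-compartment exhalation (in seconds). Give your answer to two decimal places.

R = (PIP − Pplat)/V̇ = (18.1 − 12.4) / 1.05 = 5.7/1.05 = 5.429 cmH2O·s/L.
C = Vt/(Pplat − PEEP) = 435.0 / (12.4 − 5) = 435.0/7.4 = 58.784 mL/cmH2O.
τ = R × C = 5.429 × 0.05878 L/cmH2O = 0.3191 s.
t = −τ·ln(1 − 0.97) = −0.3191·ln(0.03) = 1.119 s.

1.12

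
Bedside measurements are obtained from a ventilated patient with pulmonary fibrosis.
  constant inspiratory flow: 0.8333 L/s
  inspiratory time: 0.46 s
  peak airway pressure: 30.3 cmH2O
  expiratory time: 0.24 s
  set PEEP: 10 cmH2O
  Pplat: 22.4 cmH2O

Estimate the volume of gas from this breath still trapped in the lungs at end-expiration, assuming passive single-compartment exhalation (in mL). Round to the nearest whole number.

Vt = flow × Ti = 0.8333 L/s × 0.46 s × 1000 mL/L = 383.32 mL.
R = (PIP − Pplat)/V̇ = (30.3 − 22.4) / 0.8333 = 7.9/0.8333 = 9.48 cmH2O·s/L.
C = Vt/(Pplat − PEEP) = 383.32 / (22.4 − 10) = 383.32/12.4 = 30.913 mL/cmH2O.
τ = R × C = 9.48 × 0.03091 L/cmH2O = 0.293 s.
Fraction remaining = e^(−Te/τ) = e^(−0.24/0.293) = 0.4408.
Trapped volume = 383.32 × 0.4408 = 168.97 mL.

169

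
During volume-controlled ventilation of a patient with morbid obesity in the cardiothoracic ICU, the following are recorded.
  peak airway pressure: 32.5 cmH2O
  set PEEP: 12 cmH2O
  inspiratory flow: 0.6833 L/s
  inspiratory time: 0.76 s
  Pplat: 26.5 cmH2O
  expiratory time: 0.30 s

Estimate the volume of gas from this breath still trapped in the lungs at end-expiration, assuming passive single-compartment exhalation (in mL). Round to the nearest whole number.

Vt = flow × Ti = 0.6833 L/s × 0.76 s × 1000 mL/L = 519.31 mL.
R = (PIP − Pplat)/V̇ = (32.5 − 26.5) / 0.6833 = 6.0/0.6833 = 8.781 cmH2O·s/L.
C = Vt/(Pplat − PEEP) = 519.31 / (26.5 − 12) = 519.31/14.5 = 35.814 mL/cmH2O.
τ = R × C = 8.781 × 0.03581 L/cmH2O = 0.3144 s.
Fraction remaining = e^(−Te/τ) = e^(−0.30/0.3144) = 0.3851.
Trapped volume = 519.31 × 0.3851 = 199.99 mL.

200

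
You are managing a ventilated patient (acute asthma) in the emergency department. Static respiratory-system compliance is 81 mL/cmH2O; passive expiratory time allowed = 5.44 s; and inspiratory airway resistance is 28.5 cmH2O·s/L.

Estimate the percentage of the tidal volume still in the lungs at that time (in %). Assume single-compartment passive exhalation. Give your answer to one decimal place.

9.5

τ = R × C = 28.5 × 81 mL/cmH2O = 28.5 × 0.081 L/cmH2O = 2.309 s.
Passive exhalation: V(t)/V₀ = e^(−t/τ) = e^(−5.44/2.309) = 0.0948.
Fraction remaining = 0.0948 → 9.48%.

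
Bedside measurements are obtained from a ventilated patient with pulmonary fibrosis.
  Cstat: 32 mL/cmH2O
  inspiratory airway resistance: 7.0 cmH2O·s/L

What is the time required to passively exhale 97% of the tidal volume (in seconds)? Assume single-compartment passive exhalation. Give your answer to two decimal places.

0.79

τ = R × C = 7.0 × 32 mL/cmH2O = 7.0 × 0.032 L/cmH2O = 0.224 s.
Exhaled fraction f = 1 − e^(−t/τ) → t = −τ·ln(1 − f) = −0.224·ln(0.03) = 0.7855 s.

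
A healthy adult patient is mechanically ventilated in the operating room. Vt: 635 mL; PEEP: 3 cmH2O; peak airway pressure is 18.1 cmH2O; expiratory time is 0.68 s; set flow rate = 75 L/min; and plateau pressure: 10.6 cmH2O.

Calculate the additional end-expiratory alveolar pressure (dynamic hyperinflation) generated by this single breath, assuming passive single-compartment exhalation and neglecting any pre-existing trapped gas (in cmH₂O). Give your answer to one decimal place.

Flow: 75 L/min ÷ 60 = 1.25 L/s.
R = (PIP − Pplat)/V̇ = (18.1 − 10.6) / 1.25 = 7.5/1.25 = 6.0 cmH2O·s/L.
C = Vt/(Pplat − PEEP) = 635.0 / (10.6 − 3) = 635.0/7.6 = 83.553 mL/cmH2O.
τ = R × C = 6.0 × 0.08355 L/cmH2O = 0.5013 s.
Fraction remaining = e^(−Te/τ) = e^(−0.68/0.5013) = 0.2576; trapped volume = 635.0 × 0.2576 = 163.58 mL.
Additional alveolar pressure from trapping ≈ V_trapped / C = 163.58 / 83.553 = 1.958 cmH2O.

2.0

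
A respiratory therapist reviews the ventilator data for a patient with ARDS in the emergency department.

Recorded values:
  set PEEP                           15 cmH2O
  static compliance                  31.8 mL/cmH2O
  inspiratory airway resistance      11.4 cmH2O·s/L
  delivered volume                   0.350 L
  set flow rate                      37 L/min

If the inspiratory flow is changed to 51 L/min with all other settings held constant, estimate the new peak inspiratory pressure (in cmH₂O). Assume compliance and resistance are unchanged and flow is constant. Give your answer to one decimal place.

35.7

Flow: 37 L/min ÷ 60 = 0.6167 L/s.
New flow: 51 L/min ÷ 60 = 0.85 L/s.
PIP = Vt/C + R·V̇ + PEEP (constant-flow equation of motion).
Only the resistive term changes: ΔPIP = R × ΔV̇ = 11.4 × (0.85 − 0.6167) = 11.4 × 0.2333 = 2.66 cmH2O.
Original PIP = 350/31.8 + 11.4×0.6167 + 15 = 33.037 cmH2O; new PIP = 33.037 + (2.66) = 35.697 cmH2O.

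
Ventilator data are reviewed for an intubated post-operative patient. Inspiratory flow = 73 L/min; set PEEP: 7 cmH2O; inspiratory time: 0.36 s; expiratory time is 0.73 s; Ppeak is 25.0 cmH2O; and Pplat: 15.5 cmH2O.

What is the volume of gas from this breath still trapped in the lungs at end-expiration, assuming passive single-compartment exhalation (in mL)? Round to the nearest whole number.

71

Flow: 73 L/min ÷ 60 = 1.2167 L/s.
Vt = flow × Ti = 1.2167 L/s × 0.36 s × 1000 mL/L = 438.01 mL.
R = (PIP − Pplat)/V̇ = (25.0 − 15.5) / 1.2167 = 9.5/1.2167 = 7.808 cmH2O·s/L.
C = Vt/(Pplat − PEEP) = 438.01 / (15.5 − 7) = 438.01/8.5 = 51.531 mL/cmH2O.
τ = R × C = 7.808 × 0.05153 L/cmH2O = 0.4023 s.
Fraction remaining = e^(−Te/τ) = e^(−0.73/0.4023) = 0.1629.
Trapped volume = 438.01 × 0.1629 = 71.352 mL.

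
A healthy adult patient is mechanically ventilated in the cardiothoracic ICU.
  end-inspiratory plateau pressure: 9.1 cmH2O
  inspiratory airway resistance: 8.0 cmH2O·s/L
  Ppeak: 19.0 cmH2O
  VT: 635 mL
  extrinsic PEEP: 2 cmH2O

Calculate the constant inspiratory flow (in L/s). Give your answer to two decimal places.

1.24

flow = (PIP − Pplat) / Raw = 9.9 / 8.0 = 1.238 L/s.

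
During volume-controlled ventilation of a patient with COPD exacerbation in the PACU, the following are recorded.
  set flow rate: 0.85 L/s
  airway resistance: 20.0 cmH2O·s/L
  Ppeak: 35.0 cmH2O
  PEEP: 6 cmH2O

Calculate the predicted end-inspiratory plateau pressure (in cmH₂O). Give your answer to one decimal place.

Pplat = PIP − Raw × flow = 35.0 − 20.0 × 0.85 = 35.0 − 17.0 = 18.0 cmH2O.

18.0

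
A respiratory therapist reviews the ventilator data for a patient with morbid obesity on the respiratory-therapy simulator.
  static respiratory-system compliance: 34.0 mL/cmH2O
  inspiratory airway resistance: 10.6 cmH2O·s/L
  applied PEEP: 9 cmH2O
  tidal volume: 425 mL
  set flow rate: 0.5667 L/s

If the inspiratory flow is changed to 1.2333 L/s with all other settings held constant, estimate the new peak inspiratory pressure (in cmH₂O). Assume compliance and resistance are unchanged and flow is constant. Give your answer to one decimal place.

PIP = Vt/C + R·V̇ + PEEP (constant-flow equation of motion).
Only the resistive term changes: ΔPIP = R × ΔV̇ = 10.6 × (1.2333 − 0.5667) = 10.6 × 0.6666 = 7.066 cmH2O.
Original PIP = 425/34.0 + 10.6×0.5667 + 9 = 27.507 cmH2O; new PIP = 27.507 + (7.066) = 34.573 cmH2O.

34.6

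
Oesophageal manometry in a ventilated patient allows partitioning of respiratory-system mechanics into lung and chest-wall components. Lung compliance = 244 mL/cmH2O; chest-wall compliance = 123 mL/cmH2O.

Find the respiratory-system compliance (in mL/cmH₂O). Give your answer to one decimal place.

81.8

Lung and chest wall are elastances in series: 1/Crs = 1/CL + 1/Ccw.
1/Crs = 1/244 + 1/123 = 0.01223.
Crs = 81.766 mL/cmH2O.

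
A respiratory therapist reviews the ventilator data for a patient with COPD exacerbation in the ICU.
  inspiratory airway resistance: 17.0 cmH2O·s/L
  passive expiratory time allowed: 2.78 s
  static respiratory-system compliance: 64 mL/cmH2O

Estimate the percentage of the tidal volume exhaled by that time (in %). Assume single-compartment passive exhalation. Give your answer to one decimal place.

92.2

τ = R × C = 17.0 × 64 mL/cmH2O = 17.0 × 0.064 L/cmH2O = 1.088 s.
Passive exhalation: V(t)/V₀ = e^(−t/τ) = e^(−2.78/1.088) = 0.07768.
Fraction exhaled = 1 − 0.07768 = 0.9223 → 92.23%.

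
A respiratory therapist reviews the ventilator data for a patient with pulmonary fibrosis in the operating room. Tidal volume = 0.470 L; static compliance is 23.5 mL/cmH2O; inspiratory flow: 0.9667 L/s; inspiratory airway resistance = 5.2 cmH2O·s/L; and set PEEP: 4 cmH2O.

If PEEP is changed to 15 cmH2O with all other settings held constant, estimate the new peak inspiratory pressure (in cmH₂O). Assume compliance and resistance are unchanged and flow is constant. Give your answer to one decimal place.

PIP = Vt/C + R·V̇ + PEEP (constant-flow equation of motion).
Only the baseline term changes: ΔPIP = ΔPEEP = 15 − 4 = 11.0 cmH2O.
Original PIP = 470/23.5 + 5.2×0.9667 + 4 = 29.027 cmH2O; new PIP = 29.027 + (11.0) = 40.027 cmH2O.

40.0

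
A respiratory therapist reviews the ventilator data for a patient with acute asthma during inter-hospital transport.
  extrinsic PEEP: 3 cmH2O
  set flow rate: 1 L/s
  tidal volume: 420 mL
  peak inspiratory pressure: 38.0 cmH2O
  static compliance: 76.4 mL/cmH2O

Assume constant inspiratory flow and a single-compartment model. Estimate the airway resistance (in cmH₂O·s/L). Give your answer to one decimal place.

29.5

Equation of motion (constant flow): PIP = Vt/C + R·V̇ + PEEP.
R·V̇ = PIP − Vt/C − PEEP = 38.0 − 420/76.4 − 3 = 38.0 − 5.497 − 3 = 29.503 cmH2O.
R = 29.503 / 1 = 29.503 cmH2O·s/L.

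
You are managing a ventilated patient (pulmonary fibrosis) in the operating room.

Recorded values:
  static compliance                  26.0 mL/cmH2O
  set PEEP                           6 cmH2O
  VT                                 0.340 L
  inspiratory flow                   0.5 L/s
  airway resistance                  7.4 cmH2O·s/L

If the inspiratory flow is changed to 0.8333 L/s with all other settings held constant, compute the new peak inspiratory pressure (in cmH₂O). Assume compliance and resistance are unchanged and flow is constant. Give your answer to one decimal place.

PIP = Vt/C + R·V̇ + PEEP (constant-flow equation of motion).
Only the resistive term changes: ΔPIP = R × ΔV̇ = 7.4 × (0.8333 − 0.5) = 7.4 × 0.3333 = 2.466 cmH2O.
Original PIP = 340/26.0 + 7.4×0.5 + 6 = 22.777 cmH2O; new PIP = 22.777 + (2.466) = 25.243 cmH2O.

25.2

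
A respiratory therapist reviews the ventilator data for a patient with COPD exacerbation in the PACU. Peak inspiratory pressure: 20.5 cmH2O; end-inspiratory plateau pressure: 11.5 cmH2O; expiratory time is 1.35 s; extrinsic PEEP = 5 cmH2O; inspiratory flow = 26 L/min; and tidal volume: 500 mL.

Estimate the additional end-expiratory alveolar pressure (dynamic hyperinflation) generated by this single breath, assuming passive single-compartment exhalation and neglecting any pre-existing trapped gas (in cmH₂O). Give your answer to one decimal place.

2.8

Flow: 26 L/min ÷ 60 = 0.4333 L/s.
R = (PIP − Pplat)/V̇ = (20.5 − 11.5) / 0.4333 = 9.0/0.4333 = 20.771 cmH2O·s/L.
C = Vt/(Pplat − PEEP) = 500.0 / (11.5 − 5) = 500.0/6.5 = 76.923 mL/cmH2O.
τ = R × C = 20.771 × 0.07692 L/cmH2O = 1.598 s.
Fraction remaining = e^(−Te/τ) = e^(−1.35/1.598) = 0.4296; trapped volume = 500.0 × 0.4296 = 214.8 mL.
Additional alveolar pressure from trapping ≈ V_trapped / C = 214.8 / 76.923 = 2.792 cmH2O.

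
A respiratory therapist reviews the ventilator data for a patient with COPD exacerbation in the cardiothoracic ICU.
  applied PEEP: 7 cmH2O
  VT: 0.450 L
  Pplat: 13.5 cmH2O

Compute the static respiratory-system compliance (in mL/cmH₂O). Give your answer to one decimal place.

Cstat = Vt / (Pplat − PEEP) = 450 / (13.5 − 7) = 450 / 6.5 = 69.231 mL/cmH2O.

69.2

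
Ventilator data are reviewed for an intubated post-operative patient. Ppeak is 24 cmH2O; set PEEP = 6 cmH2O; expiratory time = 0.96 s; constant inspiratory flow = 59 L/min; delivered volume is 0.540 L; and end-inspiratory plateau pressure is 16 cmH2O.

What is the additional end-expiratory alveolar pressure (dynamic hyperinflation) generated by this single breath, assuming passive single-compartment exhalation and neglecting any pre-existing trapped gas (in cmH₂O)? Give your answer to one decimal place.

Flow: 59 L/min ÷ 60 = 0.9833 L/s.
R = (PIP − Pplat)/V̇ = (24 − 16) / 0.9833 = 8.0/0.9833 = 8.136 cmH2O·s/L.
C = Vt/(Pplat − PEEP) = 540.0 / (16 − 6) = 540.0/10.0 = 54.0 mL/cmH2O.
τ = R × C = 8.136 × 0.054 L/cmH2O = 0.4393 s.
Fraction remaining = e^(−Te/τ) = e^(−0.96/0.4393) = 0.1124; trapped volume = 540.0 × 0.1124 = 60.696 mL.
Additional alveolar pressure from trapping ≈ V_trapped / C = 60.696 / 54.0 = 1.124 cmH2O.

1.1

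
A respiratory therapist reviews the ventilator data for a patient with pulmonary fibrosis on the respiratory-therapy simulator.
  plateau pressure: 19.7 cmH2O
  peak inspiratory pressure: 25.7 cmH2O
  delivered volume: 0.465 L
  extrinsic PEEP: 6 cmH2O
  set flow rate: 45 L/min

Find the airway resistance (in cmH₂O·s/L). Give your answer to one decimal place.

8.0

Flow: 45 L/min ÷ 60 = 0.75 L/s.
Raw = (PIP − Pplat) / flow = (25.7 − 19.7) / 0.75 = 6.0 / 0.75 = 8.0 cmH2O·s/L.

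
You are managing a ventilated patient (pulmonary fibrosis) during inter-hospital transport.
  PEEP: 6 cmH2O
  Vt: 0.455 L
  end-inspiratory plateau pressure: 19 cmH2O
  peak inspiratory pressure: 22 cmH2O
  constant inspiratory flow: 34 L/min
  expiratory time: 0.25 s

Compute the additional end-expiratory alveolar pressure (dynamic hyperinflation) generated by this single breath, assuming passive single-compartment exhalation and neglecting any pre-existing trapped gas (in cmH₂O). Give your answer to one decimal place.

3.4

Flow: 34 L/min ÷ 60 = 0.5667 L/s.
R = (PIP − Pplat)/V̇ = (22 − 19) / 0.5667 = 3.0/0.5667 = 5.294 cmH2O·s/L.
C = Vt/(Pplat − PEEP) = 455.0 / (19 − 6) = 455.0/13.0 = 35.0 mL/cmH2O.
τ = R × C = 5.294 × 0.035 L/cmH2O = 0.1853 s.
Fraction remaining = e^(−Te/τ) = e^(−0.25/0.1853) = 0.2595; trapped volume = 455.0 × 0.2595 = 118.07 mL.
Additional alveolar pressure from trapping ≈ V_trapped / C = 118.07 / 35.0 = 3.373 cmH2O.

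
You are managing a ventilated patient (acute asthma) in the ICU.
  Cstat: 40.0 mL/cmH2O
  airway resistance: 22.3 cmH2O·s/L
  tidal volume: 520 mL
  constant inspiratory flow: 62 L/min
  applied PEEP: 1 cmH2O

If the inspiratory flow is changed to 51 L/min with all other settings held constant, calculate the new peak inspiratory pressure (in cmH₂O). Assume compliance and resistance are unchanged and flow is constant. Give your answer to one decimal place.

Flow: 62 L/min ÷ 60 = 1.0333 L/s.
New flow: 51 L/min ÷ 60 = 0.85 L/s.
PIP = Vt/C + R·V̇ + PEEP (constant-flow equation of motion).
Only the resistive term changes: ΔPIP = R × ΔV̇ = 22.3 × (0.85 − 1.0333) = 22.3 × -0.1833 = -4.088 cmH2O.
Original PIP = 520/40.0 + 22.3×1.0333 + 1 = 37.043 cmH2O; new PIP = 37.043 + (-4.088) = 32.955 cmH2O.

33.0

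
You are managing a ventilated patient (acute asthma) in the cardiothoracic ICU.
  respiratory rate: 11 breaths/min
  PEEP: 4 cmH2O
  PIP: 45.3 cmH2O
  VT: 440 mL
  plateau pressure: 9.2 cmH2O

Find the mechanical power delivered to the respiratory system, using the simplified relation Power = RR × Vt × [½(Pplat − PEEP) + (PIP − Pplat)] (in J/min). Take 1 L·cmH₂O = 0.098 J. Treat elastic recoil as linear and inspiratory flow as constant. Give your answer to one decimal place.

18.4

Per-breath work = Vt × [½(Pplat−PEEP) + (PIP−Pplat)] = 0.440 × [0.5×5.2 + 36.1] = 0.440 × 38.7 = 17.028 L·cmH2O.
Power = 11 × 17.028 = 187.31 L·cmH2O/min.
× 0.098 J/(L·cmH2O) → 18.356 J/min.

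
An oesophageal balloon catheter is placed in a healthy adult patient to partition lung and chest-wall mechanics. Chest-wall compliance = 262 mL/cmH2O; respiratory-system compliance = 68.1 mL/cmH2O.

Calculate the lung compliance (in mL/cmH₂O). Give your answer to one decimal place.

1/CL = 1/Crs − 1/Ccw.
1/CL = 1/68.1 − 1/262 = 0.01087.
CL = 91.996 mL/cmH2O.

92.0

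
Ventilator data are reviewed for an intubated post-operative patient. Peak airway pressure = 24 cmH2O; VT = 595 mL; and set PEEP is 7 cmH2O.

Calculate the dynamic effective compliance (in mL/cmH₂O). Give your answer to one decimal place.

35.0

Dynamic compliance = Vt / (PIP − PEEP) = 595 / (24 − 7) = 595 / 17.0 = 35.0 mL/cmH2O.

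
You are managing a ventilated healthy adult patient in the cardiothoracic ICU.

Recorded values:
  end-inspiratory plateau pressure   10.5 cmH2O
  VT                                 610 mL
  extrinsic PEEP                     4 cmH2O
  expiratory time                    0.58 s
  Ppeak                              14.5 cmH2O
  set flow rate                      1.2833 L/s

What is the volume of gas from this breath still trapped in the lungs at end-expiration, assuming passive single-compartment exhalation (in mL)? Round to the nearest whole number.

R = (PIP − Pplat)/V̇ = (14.5 − 10.5) / 1.2833 = 4.0/1.2833 = 3.117 cmH2O·s/L.
C = Vt/(Pplat − PEEP) = 610.0 / (10.5 − 4) = 610.0/6.5 = 93.846 mL/cmH2O.
τ = R × C = 3.117 × 0.09385 L/cmH2O = 0.2925 s.
Fraction remaining = e^(−Te/τ) = e^(−0.58/0.2925) = 0.1377.
Trapped volume = 610.0 × 0.1377 = 83.997 mL.

84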